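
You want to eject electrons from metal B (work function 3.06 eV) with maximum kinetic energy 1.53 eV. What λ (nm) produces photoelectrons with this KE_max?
270.12 nm

From Einstein's equation: KE_max = hc/λ - φ

Rearranging for λ:
hc/λ = KE_max + φ
λ = hc/(KE_max + φ)

Required photon energy:
E_photon = KE_max + φ = 1.53 + 3.06 = 4.59 eV

Required wavelength:
λ = hc/E_photon = (6.626×10⁻³⁴)(3×10⁸) / (4.59 × 1.602×10⁻¹⁹)
λ = 270.12 nm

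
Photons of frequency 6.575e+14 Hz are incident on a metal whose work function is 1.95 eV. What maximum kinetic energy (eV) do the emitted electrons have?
0.7692 eV

Using Einstein's photoelectric equation: KE_max = hf - φ

First, calculate the photon energy:
E_photon = hf = (6.626×10⁻³⁴ J·s)(6.575e+14 Hz)
E_photon = 2.7192 eV

Then, the maximum kinetic energy:
KE_max = E_photon - φ = 2.7192 eV - 1.95 eV = 0.7692 eV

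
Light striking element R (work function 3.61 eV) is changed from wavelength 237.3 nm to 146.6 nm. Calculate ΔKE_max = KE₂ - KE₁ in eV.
3.2325 eV

Using Einstein's equation: KE_max = hc/λ - φ

For λ₁ = 237.3 nm:
KE₁ = hc/λ₁ - φ = 5.2248 - 3.61 = 1.6148 eV

For λ₂ = 146.6 nm:
KE₂ = hc/λ₂ - φ = 8.4573 - 3.61 = 4.8473 eV

Change in KE:
ΔKE = KE₂ - KE₁ = 4.8473 - 1.6148 = 3.2325 eV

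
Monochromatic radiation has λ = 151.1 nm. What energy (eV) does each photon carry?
8.2054 eV

Using E = hf = hc/λ:

E = hc/λ = (6.626×10⁻³⁴ J·s)(3×10⁸ m/s) / (151.1×10⁻⁹ m)
E = 8.2054 eV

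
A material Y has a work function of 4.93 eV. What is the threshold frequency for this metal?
1.1921e+15 Hz

The threshold frequency is when the photon energy equals the work function:
hf₀ = φ

Solving for f₀:
f₀ = φ/h = (4.93 eV × 1.602×10⁻¹⁹ J/eV) / (6.626×10⁻³⁴ J·s)
f₀ = 1.1921e+15 Hz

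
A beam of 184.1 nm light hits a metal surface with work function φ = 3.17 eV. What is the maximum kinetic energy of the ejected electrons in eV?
3.5646 eV

Using Einstein's photoelectric equation: KE_max = hf - φ = hc/λ - φ

First, calculate the photon energy:
E_photon = hc/λ = (6.626×10⁻³⁴ J·s)(3×10⁸ m/s) / (184.1×10⁻⁹ m)
E_photon = 6.7346 eV

Then, the maximum kinetic energy:
KE_max = E_photon - φ = 6.7346 eV - 3.17 eV = 3.5646 eV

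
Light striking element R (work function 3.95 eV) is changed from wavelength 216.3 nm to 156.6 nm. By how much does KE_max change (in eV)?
2.1852 eV

Using Einstein's equation: KE_max = hc/λ - φ

For λ₁ = 216.3 nm:
KE₁ = hc/λ₁ - φ = 5.7320 - 3.95 = 1.7820 eV

For λ₂ = 156.6 nm:
KE₂ = hc/λ₂ - φ = 7.9173 - 3.95 = 3.9673 eV

Change in KE:
ΔKE = KE₂ - KE₁ = 3.9673 - 1.7820 = 2.1852 eV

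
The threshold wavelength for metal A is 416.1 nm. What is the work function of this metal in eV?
2.98 eV

At the threshold wavelength, photon energy equals work function:
φ = hc/λ₀

Calculating:
φ = (6.626×10⁻³⁴ J·s)(3×10⁸ m/s) / (416.1×10⁻⁹ m)
φ = 2.98 eV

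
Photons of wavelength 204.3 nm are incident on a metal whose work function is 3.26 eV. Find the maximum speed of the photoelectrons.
9.9399e+05 m/s

First, find the maximum kinetic energy:
E_photon = hc/λ = 6.0687 eV
KE_max = E_photon - φ = 6.0687 - 3.26 = 2.8087 eV

Convert to Joules: KE_max = 2.8087 × 1.602×10⁻¹⁹ J = 4.5001e-19 J

Then use KE = ½mv² to find velocity:
v = √(2·KE/m) = √(2 × 4.5001e-19 J / 9.109e-31 kg)
v = 9.9399e+05 m/s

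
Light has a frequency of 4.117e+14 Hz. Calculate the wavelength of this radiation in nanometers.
728.18 nm

Using the wave equation: c = fλ

Solving for wavelength:
λ = c/f = (3×10⁸ m/s) / (4.117e+14 Hz)
λ = 728.18 nm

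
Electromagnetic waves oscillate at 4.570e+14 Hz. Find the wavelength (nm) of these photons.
656.00 nm

Using the wave equation: c = fλ

Solving for wavelength:
λ = c/f = (3×10⁸ m/s) / (4.570e+14 Hz)
λ = 656.00 nm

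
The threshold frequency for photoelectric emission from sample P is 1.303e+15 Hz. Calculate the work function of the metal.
5.39 eV

At the threshold frequency, photon energy equals work function:
φ = hf₀

Calculating:
φ = (6.626×10⁻³⁴ J·s)(1.303e+15 Hz)
φ = 5.39 eV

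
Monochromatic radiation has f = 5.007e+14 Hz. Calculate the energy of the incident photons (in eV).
2.0707 eV

Using E = hf:

E = hf = (6.626×10⁻³⁴ J·s)(5.007e+14 Hz)
E = 2.0707 eV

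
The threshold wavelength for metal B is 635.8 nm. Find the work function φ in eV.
1.95 eV

At the threshold wavelength, photon energy equals work function:
φ = hc/λ₀

Calculating:
φ = (6.626×10⁻³⁴ J·s)(3×10⁸ m/s) / (635.8×10⁻⁹ m)
φ = 1.95 eV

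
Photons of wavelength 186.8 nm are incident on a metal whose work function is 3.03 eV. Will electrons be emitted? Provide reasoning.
Yes

For photoemission, the photon energy must exceed the work function.

Photon energy: E = hc/λ = 6.6373 eV
Work function: φ = 3.03 eV

Since E_photon (6.6373 eV) > φ (3.03 eV), photoemission WILL occur.
The threshold wavelength is λ₀ = hc/φ = 409.2 nm.
Since 186.8 nm < 409.2 nm, the light has sufficient energy.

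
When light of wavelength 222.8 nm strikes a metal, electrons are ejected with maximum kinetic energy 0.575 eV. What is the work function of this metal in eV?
4.99 eV

From Einstein's photoelectric equation: KE_max = hf - φ = hc/λ - φ

Rearranging for φ:
φ = hc/λ - KE_max

Calculate photon energy:
E_photon = hc/λ = 5.5648 eV

Therefore:
φ = 5.5648 - 0.575 = 4.99 eV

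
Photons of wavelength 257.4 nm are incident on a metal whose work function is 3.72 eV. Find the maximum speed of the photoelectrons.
6.2114e+05 m/s

First, find the maximum kinetic energy:
E_photon = hc/λ = 4.8168 eV
KE_max = E_photon - φ = 4.8168 - 3.72 = 1.0968 eV

Convert to Joules: KE_max = 1.0968 × 1.602×10⁻¹⁹ J = 1.7573e-19 J

Then use KE = ½mv² to find velocity:
v = √(2·KE/m) = √(2 × 1.7573e-19 J / 9.109e-31 kg)
v = 6.2114e+05 m/s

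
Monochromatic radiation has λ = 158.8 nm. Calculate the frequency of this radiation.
1.8879e+15 Hz

Using the wave equation: c = fλ

Solving for frequency:
f = c/λ = (3×10⁸ m/s) / (158.8×10⁻⁹ m)
f = 1.8879e+15 Hz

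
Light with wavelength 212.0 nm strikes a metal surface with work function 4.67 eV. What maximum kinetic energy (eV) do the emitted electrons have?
1.1783 eV

Using Einstein's photoelectric equation: KE_max = hf - φ = hc/λ - φ

First, calculate the photon energy:
E_photon = hc/λ = (6.626×10⁻³⁴ J·s)(3×10⁸ m/s) / (212.0×10⁻⁹ m)
E_photon = 5.8483 eV

Then, the maximum kinetic energy:
KE_max = E_photon - φ = 5.8483 eV - 4.67 eV = 1.1783 eV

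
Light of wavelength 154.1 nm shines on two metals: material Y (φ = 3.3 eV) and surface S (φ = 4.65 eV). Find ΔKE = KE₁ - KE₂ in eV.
1.3500 eV

Using KE_max = hc/λ - φ for each metal:

Photon energy: E = hc/λ = 8.0457 eV

For material Y (φ₁ = 3.3 eV):
KE₁ = E - φ₁ = 8.0457 - 3.3 = 4.7457 eV

For surface S (φ₂ = 4.65 eV):
KE₂ = E - φ₂ = 8.0457 - 4.65 = 3.3957 eV

Difference:
ΔKE = KE₁ - KE₂ = 4.7457 - 3.3957 = 1.3500 eV

Note: The difference equals the difference in work functions: 4.65 - 3.3 = 1.35 eV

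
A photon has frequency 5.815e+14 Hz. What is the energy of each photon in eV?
2.4049 eV

Using E = hf:

E = hf = (6.626×10⁻³⁴ J·s)(5.815e+14 Hz)
E = 2.4049 eV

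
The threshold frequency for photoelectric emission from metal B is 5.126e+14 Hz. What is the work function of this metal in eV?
2.12 eV

At the threshold frequency, photon energy equals work function:
φ = hf₀

Calculating:
φ = (6.626×10⁻³⁴ J·s)(5.126e+14 Hz)
φ = 2.12 eV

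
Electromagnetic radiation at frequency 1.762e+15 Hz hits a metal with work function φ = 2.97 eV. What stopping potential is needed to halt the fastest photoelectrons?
4.3170 V

The stopping potential V_s satisfies: eV_s = KE_max

First, find KE_max using Einstein's equation:
E_photon = hf = (6.626×10⁻³⁴ J·s)(1.762e+15 Hz) = 7.2870 eV
KE_max = E_photon - φ = 7.2870 - 2.97 = 4.3170 eV

Since eV_s = KE_max:
V_s = KE_max/e = 4.3170 V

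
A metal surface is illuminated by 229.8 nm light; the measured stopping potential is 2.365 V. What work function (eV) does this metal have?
3.03 eV

The stopping potential gives the maximum kinetic energy: KE_max = eV_s = 2.365 eV

From Einstein's photoelectric equation: KE_max = hc/λ - φ
Rearranging: φ = hc/λ - KE_max

Calculate photon energy:
E_photon = hc/λ = (6.626×10⁻³⁴ J·s)(3×10⁸ m/s) / (229.8×10⁻⁹ m) = 5.3953 eV

Therefore:
φ = 5.3953 - 2.365 = 3.03 eV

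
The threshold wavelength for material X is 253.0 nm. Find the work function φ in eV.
4.90 eV

At the threshold wavelength, photon energy equals work function:
φ = hc/λ₀

Calculating:
φ = (6.626×10⁻³⁴ J·s)(3×10⁸ m/s) / (253.0×10⁻⁹ m)
φ = 4.90 eV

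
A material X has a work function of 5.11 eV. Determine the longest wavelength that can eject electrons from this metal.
242.63 nm

The threshold wavelength is when the photon energy equals the work function:
hc/λ₀ = φ

Solving for λ₀:
λ₀ = hc/φ = (6.626×10⁻³⁴ J·s)(3×10⁸ m/s) / (5.11 eV × 1.602×10⁻¹⁹ J/eV)
λ₀ = 242.63 nm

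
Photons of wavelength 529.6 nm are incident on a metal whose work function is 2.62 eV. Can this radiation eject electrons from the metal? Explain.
No

For photoemission, the photon energy must exceed the work function.

Photon energy: E = hc/λ = 2.3411 eV
Work function: φ = 2.62 eV

Since E_photon (2.3411 eV) < φ (2.62 eV), photoemission will NOT occur.
The threshold wavelength is λ₀ = hc/φ = 473.2 nm.
Since 529.6 nm > 473.2 nm, the photons lack sufficient energy.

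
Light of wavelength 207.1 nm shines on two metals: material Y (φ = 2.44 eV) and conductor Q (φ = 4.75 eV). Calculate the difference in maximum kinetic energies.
2.3100 eV

Using KE_max = hc/λ - φ for each metal:

Photon energy: E = hc/λ = 5.9867 eV

For material Y (φ₁ = 2.44 eV):
KE₁ = E - φ₁ = 5.9867 - 2.44 = 3.5467 eV

For conductor Q (φ₂ = 4.75 eV):
KE₂ = E - φ₂ = 5.9867 - 4.75 = 1.2367 eV

Difference:
ΔKE = KE₁ - KE₂ = 3.5467 - 1.2367 = 2.3100 eV

Note: The difference equals the difference in work functions: 4.75 - 2.44 = 2.31 eV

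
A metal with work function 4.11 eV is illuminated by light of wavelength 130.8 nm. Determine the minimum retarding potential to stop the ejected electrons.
5.3689 V

The stopping potential V_s satisfies: eV_s = KE_max

First, find KE_max using Einstein's equation:
E_photon = hc/λ = 9.4789 eV
KE_max = E_photon - φ = 9.4789 - 4.11 = 5.3689 eV

Since eV_s = KE_max:
V_s = KE_max/e = 5.3689 V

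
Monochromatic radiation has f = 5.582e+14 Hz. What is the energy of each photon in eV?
2.3085 eV

Using E = hf:

E = hf = (6.626×10⁻³⁴ J·s)(5.582e+14 Hz)
E = 2.3085 eV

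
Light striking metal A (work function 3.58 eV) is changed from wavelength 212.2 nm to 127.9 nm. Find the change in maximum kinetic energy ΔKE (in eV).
3.8510 eV

Using Einstein's equation: KE_max = hc/λ - φ

For λ₁ = 212.2 nm:
KE₁ = hc/λ₁ - φ = 5.8428 - 3.58 = 2.2628 eV

For λ₂ = 127.9 nm:
KE₂ = hc/λ₂ - φ = 9.6938 - 3.58 = 6.1138 eV

Change in KE:
ΔKE = KE₂ - KE₁ = 6.1138 - 2.2628 = 3.8510 eV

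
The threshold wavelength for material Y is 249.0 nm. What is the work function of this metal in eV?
4.98 eV

At the threshold wavelength, photon energy equals work function:
φ = hc/λ₀

Calculating:
φ = (6.626×10⁻³⁴ J·s)(3×10⁸ m/s) / (249.0×10⁻⁹ m)
φ = 4.98 eV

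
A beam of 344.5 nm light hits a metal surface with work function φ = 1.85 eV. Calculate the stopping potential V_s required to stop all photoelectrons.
1.7490 V

The stopping potential V_s satisfies: eV_s = KE_max

First, find KE_max using Einstein's equation:
E_photon = hc/λ = 3.5990 eV
KE_max = E_photon - φ = 3.5990 - 1.85 = 1.7490 eV

Since eV_s = KE_max:
V_s = KE_max/e = 1.7490 V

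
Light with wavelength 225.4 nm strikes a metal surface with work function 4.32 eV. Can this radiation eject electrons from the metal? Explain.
Yes

For photoemission, the photon energy must exceed the work function.

Photon energy: E = hc/λ = 5.5006 eV
Work function: φ = 4.32 eV

Since E_photon (5.5006 eV) > φ (4.32 eV), photoemission WILL occur.
The threshold wavelength is λ₀ = hc/φ = 287.0 nm.
Since 225.4 nm < 287.0 nm, the light has sufficient energy.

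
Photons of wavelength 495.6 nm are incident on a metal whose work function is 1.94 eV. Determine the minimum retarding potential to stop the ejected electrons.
0.5617 V

The stopping potential V_s satisfies: eV_s = KE_max

First, find KE_max using Einstein's equation:
E_photon = hc/λ = 2.5017 eV
KE_max = E_photon - φ = 2.5017 - 1.94 = 0.5617 eV

Since eV_s = KE_max:
V_s = KE_max/e = 0.5617 V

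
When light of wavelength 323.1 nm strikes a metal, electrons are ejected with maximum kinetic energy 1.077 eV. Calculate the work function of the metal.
2.76 eV

From Einstein's photoelectric equation: KE_max = hf - φ = hc/λ - φ

Rearranging for φ:
φ = hc/λ - KE_max

Calculate photon energy:
E_photon = hc/λ = 3.8373 eV

Therefore:
φ = 3.8373 - 1.077 = 2.76 eV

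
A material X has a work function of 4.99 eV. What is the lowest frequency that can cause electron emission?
1.2066e+15 Hz

The threshold frequency is when the photon energy equals the work function:
hf₀ = φ

Solving for f₀:
f₀ = φ/h = (4.99 eV × 1.602×10⁻¹⁹ J/eV) / (6.626×10⁻³⁴ J·s)
f₀ = 1.2066e+15 Hz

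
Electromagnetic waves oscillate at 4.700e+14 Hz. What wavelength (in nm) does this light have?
637.86 nm

Using the wave equation: c = fλ

Solving for wavelength:
λ = c/f = (3×10⁸ m/s) / (4.700e+14 Hz)
λ = 637.86 nm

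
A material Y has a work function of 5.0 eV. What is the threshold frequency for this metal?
1.2090e+15 Hz

The threshold frequency is when the photon energy equals the work function:
hf₀ = φ

Solving for f₀:
f₀ = φ/h = (5.0 eV × 1.602×10⁻¹⁹ J/eV) / (6.626×10⁻³⁴ J·s)
f₀ = 1.2090e+15 Hz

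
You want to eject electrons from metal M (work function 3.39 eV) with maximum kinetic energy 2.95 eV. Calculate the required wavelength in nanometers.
195.56 nm

From Einstein's equation: KE_max = hc/λ - φ

Rearranging for λ:
hc/λ = KE_max + φ
λ = hc/(KE_max + φ)

Required photon energy:
E_photon = KE_max + φ = 2.95 + 3.39 = 6.34 eV

Required wavelength:
λ = hc/E_photon = (6.626×10⁻³⁴)(3×10⁸) / (6.34 × 1.602×10⁻¹⁹)
λ = 195.56 nm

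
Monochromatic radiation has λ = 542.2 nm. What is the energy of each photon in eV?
2.2867 eV

Using E = hf = hc/λ:

E = hc/λ = (6.626×10⁻³⁴ J·s)(3×10⁸ m/s) / (542.2×10⁻⁹ m)
E = 2.2867 eV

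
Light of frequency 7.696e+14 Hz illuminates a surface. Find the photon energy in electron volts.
3.1828 eV

Using E = hf:

E = hf = (6.626×10⁻³⁴ J·s)(7.696e+14 Hz)
E = 3.1828 eV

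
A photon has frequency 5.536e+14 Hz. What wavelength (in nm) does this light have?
541.53 nm

Using the wave equation: c = fλ

Solving for wavelength:
λ = c/f = (3×10⁸ m/s) / (5.536e+14 Hz)
λ = 541.53 nm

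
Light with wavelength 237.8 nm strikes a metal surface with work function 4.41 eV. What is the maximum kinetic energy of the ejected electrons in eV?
0.8038 eV

Using Einstein's photoelectric equation: KE_max = hf - φ = hc/λ - φ

First, calculate the photon energy:
E_photon = hc/λ = (6.626×10⁻³⁴ J·s)(3×10⁸ m/s) / (237.8×10⁻⁹ m)
E_photon = 5.2138 eV

Then, the maximum kinetic energy:
KE_max = E_photon - φ = 5.2138 eV - 4.41 eV = 0.8038 eV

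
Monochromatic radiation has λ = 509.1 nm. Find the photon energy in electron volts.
2.4354 eV

Using E = hf = hc/λ:

E = hc/λ = (6.626×10⁻³⁴ J·s)(3×10⁸ m/s) / (509.1×10⁻⁹ m)
E = 2.4354 eV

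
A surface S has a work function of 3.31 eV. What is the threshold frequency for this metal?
8.0035e+14 Hz

The threshold frequency is when the photon energy equals the work function:
hf₀ = φ

Solving for f₀:
f₀ = φ/h = (3.31 eV × 1.602×10⁻¹⁹ J/eV) / (6.626×10⁻³⁴ J·s)
f₀ = 8.0035e+14 Hz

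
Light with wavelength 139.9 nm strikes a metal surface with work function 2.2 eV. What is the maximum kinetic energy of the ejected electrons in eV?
6.6623 eV

Using Einstein's photoelectric equation: KE_max = hf - φ = hc/λ - φ

First, calculate the photon energy:
E_photon = hc/λ = (6.626×10⁻³⁴ J·s)(3×10⁸ m/s) / (139.9×10⁻⁹ m)
E_photon = 8.8623 eV

Then, the maximum kinetic energy:
KE_max = E_photon - φ = 8.8623 eV - 2.2 eV = 6.6623 eV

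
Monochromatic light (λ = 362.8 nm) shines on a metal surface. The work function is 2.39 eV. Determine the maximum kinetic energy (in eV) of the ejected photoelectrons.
1.0274 eV

Using Einstein's photoelectric equation: KE_max = hf - φ = hc/λ - φ

First, calculate the photon energy:
E_photon = hc/λ = (6.626×10⁻³⁴ J·s)(3×10⁸ m/s) / (362.8×10⁻⁹ m)
E_photon = 3.4174 eV

Then, the maximum kinetic energy:
KE_max = E_photon - φ = 3.4174 eV - 2.39 eV = 1.0274 eV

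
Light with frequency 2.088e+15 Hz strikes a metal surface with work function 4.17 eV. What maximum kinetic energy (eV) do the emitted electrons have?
4.4653 eV

Using Einstein's photoelectric equation: KE_max = hf - φ

First, calculate the photon energy:
E_photon = hf = (6.626×10⁻³⁴ J·s)(2.088e+15 Hz)
E_photon = 8.6353 eV

Then, the maximum kinetic energy:
KE_max = E_photon - φ = 8.6353 eV - 4.17 eV = 4.4653 eV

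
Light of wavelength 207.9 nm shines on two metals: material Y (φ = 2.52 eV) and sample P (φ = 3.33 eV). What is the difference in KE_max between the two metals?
0.8100 eV

Using KE_max = hc/λ - φ for each metal:

Photon energy: E = hc/λ = 5.9636 eV

For material Y (φ₁ = 2.52 eV):
KE₁ = E - φ₁ = 5.9636 - 2.52 = 3.4436 eV

For sample P (φ₂ = 3.33 eV):
KE₂ = E - φ₂ = 5.9636 - 3.33 = 2.6336 eV

Difference:
ΔKE = KE₁ - KE₂ = 3.4436 - 2.6336 = 0.8100 eV

Note: The difference equals the difference in work functions: 3.33 - 2.52 = 0.81 eV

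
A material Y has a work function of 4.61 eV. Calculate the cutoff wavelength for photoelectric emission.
268.95 nm

The threshold wavelength is when the photon energy equals the work function:
hc/λ₀ = φ

Solving for λ₀:
λ₀ = hc/φ = (6.626×10⁻³⁴ J·s)(3×10⁸ m/s) / (4.61 eV × 1.602×10⁻¹⁹ J/eV)
λ₀ = 268.95 nm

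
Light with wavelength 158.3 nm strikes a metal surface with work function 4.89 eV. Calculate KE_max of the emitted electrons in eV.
2.9422 eV

Using Einstein's photoelectric equation: KE_max = hf - φ = hc/λ - φ

First, calculate the photon energy:
E_photon = hc/λ = (6.626×10⁻³⁴ J·s)(3×10⁸ m/s) / (158.3×10⁻⁹ m)
E_photon = 7.8322 eV

Then, the maximum kinetic energy:
KE_max = E_photon - φ = 7.8322 eV - 4.89 eV = 2.9422 eV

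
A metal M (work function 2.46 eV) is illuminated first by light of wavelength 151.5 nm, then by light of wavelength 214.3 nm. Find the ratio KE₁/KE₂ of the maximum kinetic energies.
1.7212

Using Einstein's equation: KE_max = hc/λ - φ

For λ₁ = 151.5 nm:
E₁ = hc/λ₁ = 8.1838 eV
KE₁ = E₁ - φ = 8.1838 - 2.46 = 5.7238 eV

For λ₂ = 214.3 nm:
E₂ = hc/λ₂ = 5.7855 eV
KE₂ = E₂ - φ = 5.7855 - 2.46 = 3.3255 eV

Ratio: KE₁/KE₂ = 5.7238/3.3255 = 1.7212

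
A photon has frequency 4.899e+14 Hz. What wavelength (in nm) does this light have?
611.95 nm

Using the wave equation: c = fλ

Solving for wavelength:
λ = c/f = (3×10⁸ m/s) / (4.899e+14 Hz)
λ = 611.95 nm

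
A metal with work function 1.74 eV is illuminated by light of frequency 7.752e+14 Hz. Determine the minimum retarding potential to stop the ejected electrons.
1.4660 V

The stopping potential V_s satisfies: eV_s = KE_max

First, find KE_max using Einstein's equation:
E_photon = hf = (6.626×10⁻³⁴ J·s)(7.752e+14 Hz) = 3.2060 eV
KE_max = E_photon - φ = 3.2060 - 1.74 = 1.4660 eV

Since eV_s = KE_max:
V_s = KE_max/e = 1.4660 V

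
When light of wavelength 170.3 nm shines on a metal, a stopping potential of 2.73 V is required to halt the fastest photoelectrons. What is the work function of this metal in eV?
4.55 eV

The stopping potential gives the maximum kinetic energy: KE_max = eV_s = 2.73 eV

From Einstein's photoelectric equation: KE_max = hc/λ - φ
Rearranging: φ = hc/λ - KE_max

Calculate photon energy:
E_photon = hc/λ = (6.626×10⁻³⁴ J·s)(3×10⁸ m/s) / (170.3×10⁻⁹ m) = 7.2803 eV

Therefore:
φ = 7.2803 - 2.73 = 4.55 eV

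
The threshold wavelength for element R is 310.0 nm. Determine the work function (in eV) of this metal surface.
4.00 eV

At the threshold wavelength, photon energy equals work function:
φ = hc/λ₀

Calculating:
φ = (6.626×10⁻³⁴ J·s)(3×10⁸ m/s) / (310.0×10⁻⁹ m)
φ = 4.00 eV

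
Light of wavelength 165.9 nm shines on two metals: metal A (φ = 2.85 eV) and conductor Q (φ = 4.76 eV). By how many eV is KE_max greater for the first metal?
1.9100 eV

Using KE_max = hc/λ - φ for each metal:

Photon energy: E = hc/λ = 7.4734 eV

For metal A (φ₁ = 2.85 eV):
KE₁ = E - φ₁ = 7.4734 - 2.85 = 4.6234 eV

For conductor Q (φ₂ = 4.76 eV):
KE₂ = E - φ₂ = 7.4734 - 4.76 = 2.7134 eV

Difference:
ΔKE = KE₁ - KE₂ = 4.6234 - 2.7134 = 1.9100 eV

Note: The difference equals the difference in work functions: 4.76 - 2.85 = 1.91 eV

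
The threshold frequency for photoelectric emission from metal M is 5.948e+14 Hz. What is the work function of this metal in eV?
2.46 eV

At the threshold frequency, photon energy equals work function:
φ = hf₀

Calculating:
φ = (6.626×10⁻³⁴ J·s)(5.948e+14 Hz)
φ = 2.46 eV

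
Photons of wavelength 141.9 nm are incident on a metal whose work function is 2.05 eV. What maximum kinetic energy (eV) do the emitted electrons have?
6.6874 eV

Using Einstein's photoelectric equation: KE_max = hf - φ = hc/λ - φ

First, calculate the photon energy:
E_photon = hc/λ = (6.626×10⁻³⁴ J·s)(3×10⁸ m/s) / (141.9×10⁻⁹ m)
E_photon = 8.7374 eV

Then, the maximum kinetic energy:
KE_max = E_photon - φ = 8.7374 eV - 2.05 eV = 6.6874 eV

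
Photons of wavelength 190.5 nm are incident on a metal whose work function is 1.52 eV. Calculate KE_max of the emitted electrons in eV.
4.9884 eV

Using Einstein's photoelectric equation: KE_max = hf - φ = hc/λ - φ

First, calculate the photon energy:
E_photon = hc/λ = (6.626×10⁻³⁴ J·s)(3×10⁸ m/s) / (190.5×10⁻⁹ m)
E_photon = 6.5084 eV

Then, the maximum kinetic energy:
KE_max = E_photon - φ = 6.5084 eV - 1.52 eV = 4.9884 eV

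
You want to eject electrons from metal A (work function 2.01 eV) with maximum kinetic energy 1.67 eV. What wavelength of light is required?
336.91 nm

From Einstein's equation: KE_max = hc/λ - φ

Rearranging for λ:
hc/λ = KE_max + φ
λ = hc/(KE_max + φ)

Required photon energy:
E_photon = KE_max + φ = 1.67 + 2.01 = 3.68 eV

Required wavelength:
λ = hc/E_photon = (6.626×10⁻³⁴)(3×10⁸) / (3.68 × 1.602×10⁻¹⁹)
λ = 336.91 nm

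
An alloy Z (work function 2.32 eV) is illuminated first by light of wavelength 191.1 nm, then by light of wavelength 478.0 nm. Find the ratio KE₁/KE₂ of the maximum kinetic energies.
15.2219

Using Einstein's equation: KE_max = hc/λ - φ

For λ₁ = 191.1 nm:
E₁ = hc/λ₁ = 6.4879 eV
KE₁ = E₁ - φ = 6.4879 - 2.32 = 4.1679 eV

For λ₂ = 478.0 nm:
E₂ = hc/λ₂ = 2.5938 eV
KE₂ = E₂ - φ = 2.5938 - 2.32 = 0.2738 eV

Ratio: KE₁/KE₂ = 4.1679/0.2738 = 15.2219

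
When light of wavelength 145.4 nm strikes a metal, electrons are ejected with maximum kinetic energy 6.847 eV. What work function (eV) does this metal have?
1.68 eV

From Einstein's photoelectric equation: KE_max = hf - φ = hc/λ - φ

Rearranging for φ:
φ = hc/λ - KE_max

Calculate photon energy:
E_photon = hc/λ = 8.5271 eV

Therefore:
φ = 8.5271 - 6.847 = 1.68 eV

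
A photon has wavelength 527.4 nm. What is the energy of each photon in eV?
2.3509 eV

Using E = hf = hc/λ:

E = hc/λ = (6.626×10⁻³⁴ J·s)(3×10⁸ m/s) / (527.4×10⁻⁹ m)
E = 2.3509 eV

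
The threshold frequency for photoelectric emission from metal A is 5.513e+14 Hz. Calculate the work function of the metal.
2.28 eV

At the threshold frequency, photon energy equals work function:
φ = hf₀

Calculating:
φ = (6.626×10⁻³⁴ J·s)(5.513e+14 Hz)
φ = 2.28 eV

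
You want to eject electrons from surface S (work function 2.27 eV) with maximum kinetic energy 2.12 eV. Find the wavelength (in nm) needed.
282.42 nm

From Einstein's equation: KE_max = hc/λ - φ

Rearranging for λ:
hc/λ = KE_max + φ
λ = hc/(KE_max + φ)

Required photon energy:
E_photon = KE_max + φ = 2.12 + 2.27 = 4.39 eV

Required wavelength:
λ = hc/E_photon = (6.626×10⁻³⁴)(3×10⁸) / (4.39 × 1.602×10⁻¹⁹)
λ = 282.42 nm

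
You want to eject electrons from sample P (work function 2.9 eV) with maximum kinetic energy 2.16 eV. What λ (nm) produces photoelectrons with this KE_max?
245.03 nm

From Einstein's equation: KE_max = hc/λ - φ

Rearranging for λ:
hc/λ = KE_max + φ
λ = hc/(KE_max + φ)

Required photon energy:
E_photon = KE_max + φ = 2.16 + 2.9 = 5.06 eV

Required wavelength:
λ = hc/E_photon = (6.626×10⁻³⁴)(3×10⁸) / (5.06 × 1.602×10⁻¹⁹)
λ = 245.03 nm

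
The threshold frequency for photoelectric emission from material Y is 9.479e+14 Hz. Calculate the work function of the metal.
3.92 eV

At the threshold frequency, photon energy equals work function:
φ = hf₀

Calculating:
φ = (6.626×10⁻³⁴ J·s)(9.479e+14 Hz)
φ = 3.92 eV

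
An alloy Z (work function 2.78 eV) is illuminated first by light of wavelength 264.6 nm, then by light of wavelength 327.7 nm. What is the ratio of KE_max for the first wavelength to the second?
1.8991

Using Einstein's equation: KE_max = hc/λ - φ

For λ₁ = 264.6 nm:
E₁ = hc/λ₁ = 4.6857 eV
KE₁ = E₁ - φ = 4.6857 - 2.78 = 1.9057 eV

For λ₂ = 327.7 nm:
E₂ = hc/λ₂ = 3.7835 eV
KE₂ = E₂ - φ = 3.7835 - 2.78 = 1.0035 eV

Ratio: KE₁/KE₂ = 1.9057/1.0035 = 1.8991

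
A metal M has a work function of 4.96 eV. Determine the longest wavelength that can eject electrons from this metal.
249.97 nm

The threshold wavelength is when the photon energy equals the work function:
hc/λ₀ = φ

Solving for λ₀:
λ₀ = hc/φ = (6.626×10⁻³⁴ J·s)(3×10⁸ m/s) / (4.96 eV × 1.602×10⁻¹⁹ J/eV)
λ₀ = 249.97 nm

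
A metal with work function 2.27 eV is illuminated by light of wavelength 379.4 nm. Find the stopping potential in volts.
0.9979 V

The stopping potential V_s satisfies: eV_s = KE_max

First, find KE_max using Einstein's equation:
E_photon = hc/λ = 3.2679 eV
KE_max = E_photon - φ = 3.2679 - 2.27 = 0.9979 eV

Since eV_s = KE_max:
V_s = KE_max/e = 0.9979 V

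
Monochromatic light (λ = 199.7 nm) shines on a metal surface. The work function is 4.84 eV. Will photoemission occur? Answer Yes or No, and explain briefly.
Yes

For photoemission, the photon energy must exceed the work function.

Photon energy: E = hc/λ = 6.2085 eV
Work function: φ = 4.84 eV

Since E_photon (6.2085 eV) > φ (4.84 eV), photoemission WILL occur.
The threshold wavelength is λ₀ = hc/φ = 256.2 nm.
Since 199.7 nm < 256.2 nm, the light has sufficient energy.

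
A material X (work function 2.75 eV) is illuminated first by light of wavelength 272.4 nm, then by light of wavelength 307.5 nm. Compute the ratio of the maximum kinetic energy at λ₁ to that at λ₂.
1.4053

Using Einstein's equation: KE_max = hc/λ - φ

For λ₁ = 272.4 nm:
E₁ = hc/λ₁ = 4.5515 eV
KE₁ = E₁ - φ = 4.5515 - 2.75 = 1.8015 eV

For λ₂ = 307.5 nm:
E₂ = hc/λ₂ = 4.0320 eV
KE₂ = E₂ - φ = 4.0320 - 2.75 = 1.2820 eV

Ratio: KE₁/KE₂ = 1.8015/1.2820 = 1.4053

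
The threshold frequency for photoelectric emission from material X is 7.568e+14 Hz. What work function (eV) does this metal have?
3.13 eV

At the threshold frequency, photon energy equals work function:
φ = hf₀

Calculating:
φ = (6.626×10⁻³⁴ J·s)(7.568e+14 Hz)
φ = 3.13 eV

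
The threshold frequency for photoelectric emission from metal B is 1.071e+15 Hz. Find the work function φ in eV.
4.43 eV

At the threshold frequency, photon energy equals work function:
φ = hf₀

Calculating:
φ = (6.626×10⁻³⁴ J·s)(1.071e+15 Hz)
φ = 4.43 eV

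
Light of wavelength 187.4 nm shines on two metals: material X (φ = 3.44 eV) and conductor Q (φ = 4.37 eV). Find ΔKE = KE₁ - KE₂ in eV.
0.9300 eV

Using KE_max = hc/λ - φ for each metal:

Photon energy: E = hc/λ = 6.6160 eV

For material X (φ₁ = 3.44 eV):
KE₁ = E - φ₁ = 6.6160 - 3.44 = 3.1760 eV

For conductor Q (φ₂ = 4.37 eV):
KE₂ = E - φ₂ = 6.6160 - 4.37 = 2.2460 eV

Difference:
ΔKE = KE₁ - KE₂ = 3.1760 - 2.2460 = 0.9300 eV

Note: The difference equals the difference in work functions: 4.37 - 3.44 = 0.93 eV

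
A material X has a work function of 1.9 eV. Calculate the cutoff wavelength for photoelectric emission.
652.55 nm

The threshold wavelength is when the photon energy equals the work function:
hc/λ₀ = φ

Solving for λ₀:
λ₀ = hc/φ = (6.626×10⁻³⁴ J·s)(3×10⁸ m/s) / (1.9 eV × 1.602×10⁻¹⁹ J/eV)
λ₀ = 652.55 nm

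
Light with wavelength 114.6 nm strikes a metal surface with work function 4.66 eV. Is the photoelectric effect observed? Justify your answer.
Yes

For photoemission, the photon energy must exceed the work function.

Photon energy: E = hc/λ = 10.8189 eV
Work function: φ = 4.66 eV

Since E_photon (10.8189 eV) > φ (4.66 eV), photoemission WILL occur.
The threshold wavelength is λ₀ = hc/φ = 266.1 nm.
Since 114.6 nm < 266.1 nm, the light has sufficient energy.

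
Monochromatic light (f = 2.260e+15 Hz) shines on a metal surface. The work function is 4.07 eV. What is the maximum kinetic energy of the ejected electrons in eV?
5.2766 eV

Using Einstein's photoelectric equation: KE_max = hf - φ

First, calculate the photon energy:
E_photon = hf = (6.626×10⁻³⁴ J·s)(2.260e+15 Hz)
E_photon = 9.3466 eV

Then, the maximum kinetic energy:
KE_max = E_photon - φ = 9.3466 eV - 4.07 eV = 5.2766 eV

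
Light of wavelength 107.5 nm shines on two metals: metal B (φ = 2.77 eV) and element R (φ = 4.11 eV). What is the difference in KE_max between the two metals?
1.3400 eV

Using KE_max = hc/λ - φ for each metal:

Photon energy: E = hc/λ = 11.5334 eV

For metal B (φ₁ = 2.77 eV):
KE₁ = E - φ₁ = 11.5334 - 2.77 = 8.7634 eV

For element R (φ₂ = 4.11 eV):
KE₂ = E - φ₂ = 11.5334 - 4.11 = 7.4234 eV

Difference:
ΔKE = KE₁ - KE₂ = 8.7634 - 7.4234 = 1.3400 eV

Note: The difference equals the difference in work functions: 4.11 - 2.77 = 1.34 eV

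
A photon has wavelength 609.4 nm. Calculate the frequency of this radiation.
4.9195e+14 Hz

Using the wave equation: c = fλ

Solving for frequency:
f = c/λ = (3×10⁸ m/s) / (609.4×10⁻⁹ m)
f = 4.9195e+14 Hz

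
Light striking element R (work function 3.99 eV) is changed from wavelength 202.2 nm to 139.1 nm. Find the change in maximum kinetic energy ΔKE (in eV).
2.7816 eV

Using Einstein's equation: KE_max = hc/λ - φ

For λ₁ = 202.2 nm:
KE₁ = hc/λ₁ - φ = 6.1318 - 3.99 = 2.1418 eV

For λ₂ = 139.1 nm:
KE₂ = hc/λ₂ - φ = 8.9133 - 3.99 = 4.9233 eV

Change in KE:
ΔKE = KE₂ - KE₁ = 4.9233 - 2.1418 = 2.7816 eV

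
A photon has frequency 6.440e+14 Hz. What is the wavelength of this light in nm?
465.52 nm

Using the wave equation: c = fλ

Solving for wavelength:
λ = c/f = (3×10⁸ m/s) / (6.440e+14 Hz)
λ = 465.52 nm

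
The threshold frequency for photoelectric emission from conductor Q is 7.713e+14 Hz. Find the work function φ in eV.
3.19 eV

At the threshold frequency, photon energy equals work function:
φ = hf₀

Calculating:
φ = (6.626×10⁻³⁴ J·s)(7.713e+14 Hz)
φ = 3.19 eV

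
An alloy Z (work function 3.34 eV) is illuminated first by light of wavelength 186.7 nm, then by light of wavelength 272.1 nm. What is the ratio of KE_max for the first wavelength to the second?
2.7132

Using Einstein's equation: KE_max = hc/λ - φ

For λ₁ = 186.7 nm:
E₁ = hc/λ₁ = 6.6408 eV
KE₁ = E₁ - φ = 6.6408 - 3.34 = 3.3008 eV

For λ₂ = 272.1 nm:
E₂ = hc/λ₂ = 4.5566 eV
KE₂ = E₂ - φ = 4.5566 - 3.34 = 1.2166 eV

Ratio: KE₁/KE₂ = 3.3008/1.2166 = 2.7132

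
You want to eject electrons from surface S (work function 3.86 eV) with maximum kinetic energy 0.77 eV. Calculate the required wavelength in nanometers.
267.78 nm

From Einstein's equation: KE_max = hc/λ - φ

Rearranging for λ:
hc/λ = KE_max + φ
λ = hc/(KE_max + φ)

Required photon energy:
E_photon = KE_max + φ = 0.77 + 3.86 = 4.63 eV

Required wavelength:
λ = hc/E_photon = (6.626×10⁻³⁴)(3×10⁸) / (4.63 × 1.602×10⁻¹⁹)
λ = 267.78 nm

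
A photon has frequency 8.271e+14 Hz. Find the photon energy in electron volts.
3.4206 eV

Using E = hf:

E = hf = (6.626×10⁻³⁴ J·s)(8.271e+14 Hz)
E = 3.4206 eV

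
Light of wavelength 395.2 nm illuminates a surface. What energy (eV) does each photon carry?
3.1373 eV

Using E = hf = hc/λ:

E = hc/λ = (6.626×10⁻³⁴ J·s)(3×10⁸ m/s) / (395.2×10⁻⁹ m)
E = 3.1373 eV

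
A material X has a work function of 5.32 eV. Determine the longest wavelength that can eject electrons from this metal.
233.05 nm

The threshold wavelength is when the photon energy equals the work function:
hc/λ₀ = φ

Solving for λ₀:
λ₀ = hc/φ = (6.626×10⁻³⁴ J·s)(3×10⁸ m/s) / (5.32 eV × 1.602×10⁻¹⁹ J/eV)
λ₀ = 233.05 nm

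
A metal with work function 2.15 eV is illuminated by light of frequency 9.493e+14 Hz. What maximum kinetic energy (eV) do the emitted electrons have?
1.7760 eV

Using Einstein's photoelectric equation: KE_max = hf - φ

First, calculate the photon energy:
E_photon = hf = (6.626×10⁻³⁴ J·s)(9.493e+14 Hz)
E_photon = 3.9260 eV

Then, the maximum kinetic energy:
KE_max = E_photon - φ = 3.9260 eV - 2.15 eV = 1.7760 eV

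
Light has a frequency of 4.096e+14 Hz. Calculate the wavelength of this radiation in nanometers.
731.92 nm

Using the wave equation: c = fλ

Solving for wavelength:
λ = c/f = (3×10⁸ m/s) / (4.096e+14 Hz)
λ = 731.92 nm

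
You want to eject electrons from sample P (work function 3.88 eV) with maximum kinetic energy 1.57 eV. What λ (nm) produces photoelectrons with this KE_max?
227.49 nm

From Einstein's equation: KE_max = hc/λ - φ

Rearranging for λ:
hc/λ = KE_max + φ
λ = hc/(KE_max + φ)

Required photon energy:
E_photon = KE_max + φ = 1.57 + 3.88 = 5.45 eV

Required wavelength:
λ = hc/E_photon = (6.626×10⁻³⁴)(3×10⁸) / (5.45 × 1.602×10⁻¹⁹)
λ = 227.49 nm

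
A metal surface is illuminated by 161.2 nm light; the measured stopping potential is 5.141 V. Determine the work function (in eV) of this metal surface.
2.55 eV

The stopping potential gives the maximum kinetic energy: KE_max = eV_s = 5.141 eV

From Einstein's photoelectric equation: KE_max = hc/λ - φ
Rearranging: φ = hc/λ - KE_max

Calculate photon energy:
E_photon = hc/λ = (6.626×10⁻³⁴ J·s)(3×10⁸ m/s) / (161.2×10⁻⁹ m) = 7.6913 eV

Therefore:
φ = 7.6913 - 5.141 = 2.55 eV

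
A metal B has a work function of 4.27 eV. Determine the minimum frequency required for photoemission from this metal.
1.0325e+15 Hz

The threshold frequency is when the photon energy equals the work function:
hf₀ = φ

Solving for f₀:
f₀ = φ/h = (4.27 eV × 1.602×10⁻¹⁹ J/eV) / (6.626×10⁻³⁴ J·s)
f₀ = 1.0325e+15 Hz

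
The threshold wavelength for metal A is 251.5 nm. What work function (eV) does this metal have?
4.93 eV

At the threshold wavelength, photon energy equals work function:
φ = hc/λ₀

Calculating:
φ = (6.626×10⁻³⁴ J·s)(3×10⁸ m/s) / (251.5×10⁻⁹ m)
φ = 4.93 eV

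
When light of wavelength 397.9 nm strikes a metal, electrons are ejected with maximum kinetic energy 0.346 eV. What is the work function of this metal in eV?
2.77 eV

From Einstein's photoelectric equation: KE_max = hf - φ = hc/λ - φ

Rearranging for φ:
φ = hc/λ - KE_max

Calculate photon energy:
E_photon = hc/λ = 3.1160 eV

Therefore:
φ = 3.1160 - 0.346 = 2.77 eV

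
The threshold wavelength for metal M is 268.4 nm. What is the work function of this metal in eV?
4.62 eV

At the threshold wavelength, photon energy equals work function:
φ = hc/λ₀

Calculating:
φ = (6.626×10⁻³⁴ J·s)(3×10⁸ m/s) / (268.4×10⁻⁹ m)
φ = 4.62 eV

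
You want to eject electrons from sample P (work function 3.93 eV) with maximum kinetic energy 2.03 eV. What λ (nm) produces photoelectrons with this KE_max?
208.03 nm

From Einstein's equation: KE_max = hc/λ - φ

Rearranging for λ:
hc/λ = KE_max + φ
λ = hc/(KE_max + φ)

Required photon energy:
E_photon = KE_max + φ = 2.03 + 3.93 = 5.96 eV

Required wavelength:
λ = hc/E_photon = (6.626×10⁻³⁴)(3×10⁸) / (5.96 × 1.602×10⁻¹⁹)
λ = 208.03 nm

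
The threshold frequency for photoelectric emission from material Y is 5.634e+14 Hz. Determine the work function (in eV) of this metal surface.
2.33 eV

At the threshold frequency, photon energy equals work function:
φ = hf₀

Calculating:
φ = (6.626×10⁻³⁴ J·s)(5.634e+14 Hz)
φ = 2.33 eV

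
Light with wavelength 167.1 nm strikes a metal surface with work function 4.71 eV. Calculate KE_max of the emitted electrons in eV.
2.7098 eV

Using Einstein's photoelectric equation: KE_max = hf - φ = hc/λ - φ

First, calculate the photon energy:
E_photon = hc/λ = (6.626×10⁻³⁴ J·s)(3×10⁸ m/s) / (167.1×10⁻⁹ m)
E_photon = 7.4198 eV

Then, the maximum kinetic energy:
KE_max = E_photon - φ = 7.4198 eV - 4.71 eV = 2.7098 eV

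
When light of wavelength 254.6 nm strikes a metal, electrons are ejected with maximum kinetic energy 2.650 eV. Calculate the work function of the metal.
2.22 eV

From Einstein's photoelectric equation: KE_max = hf - φ = hc/λ - φ

Rearranging for φ:
φ = hc/λ - KE_max

Calculate photon energy:
E_photon = hc/λ = 4.8698 eV

Therefore:
φ = 4.8698 - 2.650 = 2.22 eV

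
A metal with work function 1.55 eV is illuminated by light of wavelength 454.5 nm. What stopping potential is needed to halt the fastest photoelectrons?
1.1779 V

The stopping potential V_s satisfies: eV_s = KE_max

First, find KE_max using Einstein's equation:
E_photon = hc/λ = 2.7279 eV
KE_max = E_photon - φ = 2.7279 - 1.55 = 1.1779 eV

Since eV_s = KE_max:
V_s = KE_max/e = 1.1779 V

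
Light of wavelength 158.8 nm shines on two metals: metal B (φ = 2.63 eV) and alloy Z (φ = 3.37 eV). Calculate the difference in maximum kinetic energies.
0.7400 eV

Using KE_max = hc/λ - φ for each metal:

Photon energy: E = hc/λ = 7.8076 eV

For metal B (φ₁ = 2.63 eV):
KE₁ = E - φ₁ = 7.8076 - 2.63 = 5.1776 eV

For alloy Z (φ₂ = 3.37 eV):
KE₂ = E - φ₂ = 7.8076 - 3.37 = 4.4376 eV

Difference:
ΔKE = KE₁ - KE₂ = 5.1776 - 4.4376 = 0.7400 eV

Note: The difference equals the difference in work functions: 3.37 - 2.63 = 0.74 eV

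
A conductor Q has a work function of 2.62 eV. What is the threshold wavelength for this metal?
473.22 nm

The threshold wavelength is when the photon energy equals the work function:
hc/λ₀ = φ

Solving for λ₀:
λ₀ = hc/φ = (6.626×10⁻³⁴ J·s)(3×10⁸ m/s) / (2.62 eV × 1.602×10⁻¹⁹ J/eV)
λ₀ = 473.22 nm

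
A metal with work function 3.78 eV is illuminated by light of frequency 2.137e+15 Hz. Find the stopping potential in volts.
5.0579 V

The stopping potential V_s satisfies: eV_s = KE_max

First, find KE_max using Einstein's equation:
E_photon = hf = (6.626×10⁻³⁴ J·s)(2.137e+15 Hz) = 8.8379 eV
KE_max = E_photon - φ = 8.8379 - 3.78 = 5.0579 eV

Since eV_s = KE_max:
V_s = KE_max/e = 5.0579 V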